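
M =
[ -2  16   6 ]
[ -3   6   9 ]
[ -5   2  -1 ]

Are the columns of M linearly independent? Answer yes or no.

yes

Row reduce M to echelon form.
R2 ← R2 − (3/2)·R1: [0, -18, 0]
R3 ← R3 − (5/2)·R1: [0, -38, -16]
R3 ← R3 − (19/9)·R2: [0, 0, -16]
3 pivots among 3 columns.
Every column is a pivot column, so the columns are linearly independent.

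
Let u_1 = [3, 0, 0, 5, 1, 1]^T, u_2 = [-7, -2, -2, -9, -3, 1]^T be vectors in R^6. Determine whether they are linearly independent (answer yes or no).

Form the matrix with these vectors as rows and row reduce.
R2 ← R2 + (7/3)·R1: [0, -2, -2, 8/3, -2/3, 10/3]
2 nonzero rows, so the 2 vectors span a space of dimension 2.
Since 2 = 2, the vectors are linearly independent.

yes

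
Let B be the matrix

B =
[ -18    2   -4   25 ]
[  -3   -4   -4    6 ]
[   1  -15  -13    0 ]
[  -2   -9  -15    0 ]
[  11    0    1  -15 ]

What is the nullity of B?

Row reduce to echelon form.
R2 ← R2 − (1/6)·R1: [0, -13/3, -10/3, 11/6]
R3 ← R3 + (1/18)·R1: [0, -134/9, -119/9, 25/18]
R4 ← R4 − (1/9)·R1: [0, -83/9, -131/9, -25/9]
R5 ← R5 + (11/18)·R1: [0, 11/9, -13/9, 5/18]
R3 ← R3 − (134/39)·R2: [0, 0, -23/13, -383/78]
R4 ← R4 − (83/39)·R2: [0, 0, -97/13, -521/78]
R5 ← R5 + (11/39)·R2: [0, 0, -31/13, 31/39]
R4 ← R4 − (97/23)·R3: [0, 0, 0, 968/69]
R5 ← R5 − (31/23)·R3: [0, 0, 0, 341/46]
R5 ← R5 − (93/176)·R4: [0, 0, 0, 0]
4 nonzero rows, so rank(B) = 4.
B has 4 columns; by rank–nullity, nullity = 4 − 4 = 0.

0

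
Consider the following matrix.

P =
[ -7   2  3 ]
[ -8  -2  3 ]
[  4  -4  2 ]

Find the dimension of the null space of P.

Row reduce to echelon form.
R2 ← R2 − (8/7)·R1: [0, -30/7, -3/7]
R3 ← R3 + (4/7)·R1: [0, -20/7, 26/7]
R3 ← R3 − (2/3)·R2: [0, 0, 4]
3 nonzero rows, so rank(P) = 3.
P has 3 columns; by rank–nullity, nullity = 3 − 3 = 0.

0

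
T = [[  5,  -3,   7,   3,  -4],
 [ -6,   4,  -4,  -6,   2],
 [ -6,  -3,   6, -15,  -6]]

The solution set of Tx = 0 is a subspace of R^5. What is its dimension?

Row reduce to echelon form.
R2 ← R2 + (6/5)·R1: [0, 2/5, 22/5, -12/5, -14/5]
R3 ← R3 + (6/5)·R1: [0, -33/5, 72/5, -57/5, -54/5]
R3 ← R3 + (33/2)·R2: [0, 0, 87, -51, -57]
3 nonzero rows, so rank(T) = 3.
T has 5 columns; by rank–nullity, nullity = 5 − 3 = 2.

2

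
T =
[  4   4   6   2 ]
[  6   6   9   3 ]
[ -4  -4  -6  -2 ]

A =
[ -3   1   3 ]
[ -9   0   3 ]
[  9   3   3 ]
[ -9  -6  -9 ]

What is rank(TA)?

First compute TA:
[[-12,  10,  24],
 [-18,  15,  36],
 [ 12, -10, -24]]
Now row reduce the product.
R2 ← R2 − (3/2)·R1: [0, 0, 0]
R3 ← R3 + R1: [0, 0, 0]
1 nonzero row, so rank(TA) = 1.

1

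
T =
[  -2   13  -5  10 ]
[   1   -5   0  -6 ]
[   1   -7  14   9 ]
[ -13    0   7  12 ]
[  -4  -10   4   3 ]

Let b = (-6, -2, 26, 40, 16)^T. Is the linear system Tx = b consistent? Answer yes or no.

Row reduce the augmented matrix [T | b].
R2 ← R2 + (1/2)·R1: [0, 3/2, -5/2, -1, -5]
R3 ← R3 + (1/2)·R1: [0, -1/2, 23/2, 14, 23]
R4 ← R4 − (13/2)·R1: [0, -169/2, 79/2, -53, 79]
R5 ← R5 − (2)·R1: [0, -36, 14, -17, 28]
R3 ← R3 + (1/3)·R2: [0, 0, 32/3, 41/3, 64/3]
R4 ← R4 + (169/3)·R2: [0, 0, -304/3, -328/3, -608/3]
R5 ← R5 + (24)·R2: [0, 0, -46, -41, -92]
R4 ← R4 + (19/2)·R3: [0, 0, 0, 41/2, 0]
R5 ← R5 + (69/16)·R3: [0, 0, 0, 287/16, 0]
R5 ← R5 − (7/8)·R4: [0, 0, 0, 0, 0]
The echelon form has 4 nonzero rows, and every pivot lies in the first 4 columns, so rank(T) = rank([T|b]) = 4.
The system is consistent.

yes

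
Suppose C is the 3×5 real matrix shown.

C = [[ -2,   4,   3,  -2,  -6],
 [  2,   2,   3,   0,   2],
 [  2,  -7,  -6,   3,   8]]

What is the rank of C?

Row reduce to echelon form.
R2 ← R2 + R1: [0, 6, 6, -2, -4]
R3 ← R3 + R1: [0, -3, -3, 1, 2]
R3 ← R3 + (1/2)·R2: [0, 0, 0, 0, 0]
Echelon form has 2 nonzero rows, so rank(C) = 2.

2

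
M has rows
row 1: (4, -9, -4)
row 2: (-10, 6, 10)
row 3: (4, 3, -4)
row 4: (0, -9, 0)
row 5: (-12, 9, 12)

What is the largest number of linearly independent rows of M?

Row reduce to echelon form.
R2 ← R2 + (5/2)·R1: [0, -33/2, 0]
R3 ← R3 − R1: [0, 12, 0]
R5 ← R5 + (3)·R1: [0, -18, 0]
R3 ← R3 + (8/11)·R2: [0, 0, 0]
R4 ← R4 − (6/11)·R2: [0, 0, 0]
R5 ← R5 − (12/11)·R2: [0, 0, 0]
Echelon form has 2 nonzero rows, so rank(M) = 2.
The rank gives the maximum number of linearly independent rows: 2.

2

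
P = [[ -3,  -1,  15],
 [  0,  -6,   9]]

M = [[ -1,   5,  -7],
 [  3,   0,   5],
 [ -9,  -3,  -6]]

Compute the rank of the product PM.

2

First compute PM:
[[-135, -60, -74],
 [-99, -27, -84]]
Now row reduce the product.
R2 ← R2 − (11/15)·R1: [0, 17, -446/15]
2 nonzero rows, so rank(PM) = 2.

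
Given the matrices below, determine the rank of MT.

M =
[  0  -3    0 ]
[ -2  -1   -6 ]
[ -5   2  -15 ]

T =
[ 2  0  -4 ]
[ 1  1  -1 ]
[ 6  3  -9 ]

First compute MT:
[[ -3,  -3,   3],
 [-41, -19,  63],
 [-98, -43, 153]]
Now row reduce the product.
R2 ← R2 − (41/3)·R1: [0, 22, 22]
R3 ← R3 − (98/3)·R1: [0, 55, 55]
R3 ← R3 − (5/2)·R2: [0, 0, 0]
2 nonzero rows, so rank(MT) = 2.

2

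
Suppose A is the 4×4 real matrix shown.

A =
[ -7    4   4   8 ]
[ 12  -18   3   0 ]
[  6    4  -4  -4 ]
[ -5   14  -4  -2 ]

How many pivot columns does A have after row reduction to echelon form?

3

Row reduce to echelon form.
R2 ← R2 + (12/7)·R1: [0, -78/7, 69/7, 96/7]
R3 ← R3 + (6/7)·R1: [0, 52/7, -4/7, 20/7]
R4 ← R4 − (5/7)·R1: [0, 78/7, -48/7, -54/7]
R3 ← R3 + (2/3)·R2: [0, 0, 6, 12]
R4 ← R4 + R2: [0, 0, 3, 6]
R4 ← R4 − (1/2)·R3: [0, 0, 0, 0]
Echelon form has 3 nonzero rows, so rank(A) = 3.
Each nonzero row contributes one pivot column: 3 pivot columns.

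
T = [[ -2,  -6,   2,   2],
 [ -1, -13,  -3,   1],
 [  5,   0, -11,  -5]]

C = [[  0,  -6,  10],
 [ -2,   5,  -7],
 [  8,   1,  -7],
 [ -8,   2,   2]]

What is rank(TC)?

2

First compute TC:
[[ 12, -12,  12],
 [ -6, -60, 104],
 [-48, -51, 117]]
Now row reduce the product.
R2 ← R2 + (1/2)·R1: [0, -66, 110]
R3 ← R3 + (4)·R1: [0, -99, 165]
R3 ← R3 − (3/2)·R2: [0, 0, 0]
2 nonzero rows, so rank(TC) = 2.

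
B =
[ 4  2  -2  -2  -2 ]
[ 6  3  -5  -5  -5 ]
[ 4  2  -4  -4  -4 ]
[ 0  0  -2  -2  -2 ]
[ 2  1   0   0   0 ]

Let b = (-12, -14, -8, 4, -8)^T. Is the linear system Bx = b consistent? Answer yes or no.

yes

Row reduce the augmented matrix [B | b].
R2 ← R2 − (3/2)·R1: [0, 0, -2, -2, -2, 4]
R3 ← R3 − R1: [0, 0, -2, -2, -2, 4]
R5 ← R5 − (1/2)·R1: [0, 0, 1, 1, 1, -2]
R3 ← R3 − R2: [0, 0, 0, 0, 0, 0]
R4 ← R4 − R2: [0, 0, 0, 0, 0, 0]
R5 ← R5 + (1/2)·R2: [0, 0, 0, 0, 0, 0]
The echelon form has 2 nonzero rows, and every pivot lies in the first 5 columns, so rank(B) = rank([B|b]) = 2.
The system is consistent.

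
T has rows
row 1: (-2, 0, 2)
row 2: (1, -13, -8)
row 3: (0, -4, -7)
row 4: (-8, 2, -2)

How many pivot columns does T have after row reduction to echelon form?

Row reduce to echelon form.
R2 ← R2 + (1/2)·R1: [0, -13, -7]
R4 ← R4 − (4)·R1: [0, 2, -10]
R3 ← R3 − (4/13)·R2: [0, 0, -63/13]
R4 ← R4 + (2/13)·R2: [0, 0, -144/13]
R4 ← R4 − (16/7)·R3: [0, 0, 0]
Echelon form has 3 nonzero rows, so rank(T) = 3.
Each nonzero row contributes one pivot column: 3 pivot columns.

3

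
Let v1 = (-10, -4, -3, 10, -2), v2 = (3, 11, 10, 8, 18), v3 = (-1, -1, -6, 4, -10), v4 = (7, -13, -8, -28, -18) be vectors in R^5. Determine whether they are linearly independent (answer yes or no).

Form the matrix with these vectors as rows and row reduce.
R2 ← R2 + (3/10)·R1: [0, 49/5, 91/10, 11, 87/5]
R3 ← R3 − (1/10)·R1: [0, -3/5, -57/10, 3, -49/5]
R4 ← R4 + (7/10)·R1: [0, -79/5, -101/10, -21, -97/5]
R3 ← R3 + (3/49)·R2: [0, 0, -36/7, 180/49, -428/49]
R4 ← R4 + (79/49)·R2: [0, 0, 32/7, -160/49, 424/49]
R4 ← R4 + (8/9)·R3: [0, 0, 0, 0, 8/9]
4 nonzero rows, so the 4 vectors span a space of dimension 4.
Since 4 = 4, the vectors are linearly independent.

yes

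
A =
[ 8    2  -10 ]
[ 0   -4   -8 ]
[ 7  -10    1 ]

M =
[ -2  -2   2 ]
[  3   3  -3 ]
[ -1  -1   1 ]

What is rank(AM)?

First compute AM:
[[  0,   0,   0],
 [ -4,  -4,   4],
 [-45, -45,  45]]
Now row reduce the product.
Swap R1 ↔ R2
R3 ← R3 − (45/4)·R1: [0, 0, 0]
1 nonzero row, so rank(AM) = 1.

1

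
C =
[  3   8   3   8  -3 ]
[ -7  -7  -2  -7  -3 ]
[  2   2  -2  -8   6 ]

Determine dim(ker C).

2

Row reduce to echelon form.
R2 ← R2 + (7/3)·R1: [0, 35/3, 5, 35/3, -10]
R3 ← R3 − (2/3)·R1: [0, -10/3, -4, -40/3, 8]
R3 ← R3 + (2/7)·R2: [0, 0, -18/7, -10, 36/7]
3 nonzero rows, so rank(C) = 3.
C has 5 columns; by rank–nullity, nullity = 5 − 3 = 2.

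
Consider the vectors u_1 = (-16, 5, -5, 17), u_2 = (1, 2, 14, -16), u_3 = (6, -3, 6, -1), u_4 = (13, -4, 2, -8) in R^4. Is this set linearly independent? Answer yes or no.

yes

Form the matrix with these vectors as rows and row reduce.
R2 ← R2 + (1/16)·R1: [0, 37/16, 219/16, -239/16]
R3 ← R3 + (3/8)·R1: [0, -9/8, 33/8, 43/8]
R4 ← R4 + (13/16)·R1: [0, 1/16, -33/16, 93/16]
R3 ← R3 + (18/37)·R2: [0, 0, 399/37, -70/37]
R4 ← R4 − (1/37)·R2: [0, 0, -90/37, 230/37]
R4 ← R4 + (30/133)·R3: [0, 0, 0, 110/19]
4 nonzero rows, so the 4 vectors span a space of dimension 4.
Since 4 = 4, the vectors are linearly independent.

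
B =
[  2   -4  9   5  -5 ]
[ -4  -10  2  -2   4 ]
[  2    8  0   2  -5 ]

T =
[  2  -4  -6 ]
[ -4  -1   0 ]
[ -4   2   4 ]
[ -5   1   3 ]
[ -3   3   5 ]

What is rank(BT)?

First compute BT:
[[-26,   4,  14],
 [ 22,  40,  46],
 [-23, -29, -31]]
Now row reduce the product.
R2 ← R2 + (11/13)·R1: [0, 564/13, 752/13]
R3 ← R3 − (23/26)·R1: [0, -423/13, -564/13]
R3 ← R3 + (3/4)·R2: [0, 0, 0]
2 nonzero rows, so rank(BT) = 2.

2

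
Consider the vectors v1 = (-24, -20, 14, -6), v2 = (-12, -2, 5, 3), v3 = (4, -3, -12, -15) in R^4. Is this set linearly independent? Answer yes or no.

yes

Form the matrix with these vectors as rows and row reduce.
R2 ← R2 − (1/2)·R1: [0, 8, -2, 6]
R3 ← R3 + (1/6)·R1: [0, -19/3, -29/3, -16]
R3 ← R3 + (19/24)·R2: [0, 0, -45/4, -45/4]
3 nonzero rows, so the 3 vectors span a space of dimension 3.
Since 3 = 3, the vectors are linearly independent.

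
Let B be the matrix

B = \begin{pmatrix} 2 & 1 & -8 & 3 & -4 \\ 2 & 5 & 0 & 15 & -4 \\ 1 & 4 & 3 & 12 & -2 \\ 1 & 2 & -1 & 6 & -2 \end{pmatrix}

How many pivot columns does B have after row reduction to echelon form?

2

Row reduce to echelon form.
R2 ← R2 − R1: [0, 4, 8, 12, 0]
R3 ← R3 − (1/2)·R1: [0, 7/2, 7, 21/2, 0]
R4 ← R4 − (1/2)·R1: [0, 3/2, 3, 9/2, 0]
R3 ← R3 − (7/8)·R2: [0, 0, 0, 0, 0]
R4 ← R4 − (3/8)·R2: [0, 0, 0, 0, 0]
Echelon form has 2 nonzero rows, so rank(B) = 2.
Each nonzero row contributes one pivot column: 2 pivot columns.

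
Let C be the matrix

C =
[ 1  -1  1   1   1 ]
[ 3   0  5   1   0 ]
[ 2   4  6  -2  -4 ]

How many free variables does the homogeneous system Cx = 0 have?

Row reduce to echelon form.
R2 ← R2 − (3)·R1: [0, 3, 2, -2, -3]
R3 ← R3 − (2)·R1: [0, 6, 4, -4, -6]
R3 ← R3 − (2)·R2: [0, 0, 0, 0, 0]
2 nonzero rows, so rank(C) = 2.
C has 5 columns; by rank–nullity, nullity = 5 − 2 = 3.

3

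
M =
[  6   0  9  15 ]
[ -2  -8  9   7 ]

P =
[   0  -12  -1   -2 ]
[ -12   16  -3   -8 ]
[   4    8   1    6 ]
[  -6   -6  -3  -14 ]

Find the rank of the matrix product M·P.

2

First compute MP:
[[-54, -90, -42, -168],
 [ 90, -74,  14,  24]]
Now row reduce the product.
R2 ← R2 + (5/3)·R1: [0, -224, -56, -256]
2 nonzero rows, so rank(MP) = 2.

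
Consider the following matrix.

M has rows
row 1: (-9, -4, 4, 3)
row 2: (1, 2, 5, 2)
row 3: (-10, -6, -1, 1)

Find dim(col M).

Row reduce to echelon form.
R2 ← R2 + (1/9)·R1: [0, 14/9, 49/9, 7/3]
R3 ← R3 − (10/9)·R1: [0, -14/9, -49/9, -7/3]
R3 ← R3 + R2: [0, 0, 0, 0]
Echelon form has 2 nonzero rows, so rank(M) = 2.
The column space has dimension equal to the rank: 2.

2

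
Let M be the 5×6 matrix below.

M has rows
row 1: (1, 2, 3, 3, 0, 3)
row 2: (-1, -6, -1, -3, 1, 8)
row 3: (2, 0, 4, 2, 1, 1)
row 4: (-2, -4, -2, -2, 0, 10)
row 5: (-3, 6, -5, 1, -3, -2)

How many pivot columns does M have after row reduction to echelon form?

Row reduce to echelon form.
R2 ← R2 + R1: [0, -4, 2, 0, 1, 11]
R3 ← R3 − (2)·R1: [0, -4, -2, -4, 1, -5]
R4 ← R4 + (2)·R1: [0, 0, 4, 4, 0, 16]
R5 ← R5 + (3)·R1: [0, 12, 4, 10, -3, 7]
R3 ← R3 − R2: [0, 0, -4, -4, 0, -16]
R5 ← R5 + (3)·R2: [0, 0, 10, 10, 0, 40]
R4 ← R4 + R3: [0, 0, 0, 0, 0, 0]
R5 ← R5 + (5/2)·R3: [0, 0, 0, 0, 0, 0]
Echelon form has 3 nonzero rows, so rank(M) = 3.
Each nonzero row contributes one pivot column: 3 pivot columns.

3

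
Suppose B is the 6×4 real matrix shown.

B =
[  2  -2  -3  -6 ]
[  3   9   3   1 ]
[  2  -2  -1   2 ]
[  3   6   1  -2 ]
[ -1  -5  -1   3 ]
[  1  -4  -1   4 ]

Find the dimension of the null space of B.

Row reduce to echelon form.
R2 ← R2 − (3/2)·R1: [0, 12, 15/2, 10]
R3 ← R3 − R1: [0, 0, 2, 8]
R4 ← R4 − (3/2)·R1: [0, 9, 11/2, 7]
R5 ← R5 + (1/2)·R1: [0, -6, -5/2, 0]
R6 ← R6 − (1/2)·R1: [0, -3, 1/2, 7]
R4 ← R4 − (3/4)·R2: [0, 0, -1/8, -1/2]
R5 ← R5 + (1/2)·R2: [0, 0, 5/4, 5]
R6 ← R6 + (1/4)·R2: [0, 0, 19/8, 19/2]
R4 ← R4 + (1/16)·R3: [0, 0, 0, 0]
R5 ← R5 − (5/8)·R3: [0, 0, 0, 0]
R6 ← R6 − (19/16)·R3: [0, 0, 0, 0]
3 nonzero rows, so rank(B) = 3.
B has 4 columns; by rank–nullity, nullity = 4 − 3 = 1.

1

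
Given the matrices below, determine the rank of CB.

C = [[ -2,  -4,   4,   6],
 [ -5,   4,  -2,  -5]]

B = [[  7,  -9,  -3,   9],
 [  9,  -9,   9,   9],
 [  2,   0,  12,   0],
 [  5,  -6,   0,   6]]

First compute CB:
[[-12,  18,  18, -18],
 [-28,  39,  27, -39]]
Now row reduce the product.
R2 ← R2 − (7/3)·R1: [0, -3, -15, 3]
2 nonzero rows, so rank(CB) = 2.

2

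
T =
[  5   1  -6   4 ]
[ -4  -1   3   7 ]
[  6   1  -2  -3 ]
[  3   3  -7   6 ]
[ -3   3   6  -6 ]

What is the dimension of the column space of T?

4

Row reduce to echelon form.
R2 ← R2 + (4/5)·R1: [0, -1/5, -9/5, 51/5]
R3 ← R3 − (6/5)·R1: [0, -1/5, 26/5, -39/5]
R4 ← R4 − (3/5)·R1: [0, 12/5, -17/5, 18/5]
R5 ← R5 + (3/5)·R1: [0, 18/5, 12/5, -18/5]
R3 ← R3 − R2: [0, 0, 7, -18]
R4 ← R4 + (12)·R2: [0, 0, -25, 126]
R5 ← R5 + (18)·R2: [0, 0, -30, 180]
R4 ← R4 + (25/7)·R3: [0, 0, 0, 432/7]
R5 ← R5 + (30/7)·R3: [0, 0, 0, 720/7]
R5 ← R5 − (5/3)·R4: [0, 0, 0, 0]
Echelon form has 4 nonzero rows, so rank(T) = 4.
The column space has dimension equal to the rank: 4.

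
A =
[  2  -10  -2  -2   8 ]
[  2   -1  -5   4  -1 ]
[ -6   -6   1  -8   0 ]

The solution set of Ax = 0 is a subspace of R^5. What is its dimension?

2

Row reduce to echelon form.
R2 ← R2 − R1: [0, 9, -3, 6, -9]
R3 ← R3 + (3)·R1: [0, -36, -5, -14, 24]
R3 ← R3 + (4)·R2: [0, 0, -17, 10, -12]
3 nonzero rows, so rank(A) = 3.
A has 5 columns; by rank–nullity, nullity = 5 − 3 = 2.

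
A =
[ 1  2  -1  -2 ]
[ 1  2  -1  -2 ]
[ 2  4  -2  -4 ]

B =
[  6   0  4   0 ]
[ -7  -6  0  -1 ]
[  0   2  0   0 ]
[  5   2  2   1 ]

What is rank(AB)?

First compute AB:
[[-18, -18,   0,  -4],
 [-18, -18,   0,  -4],
 [-36, -36,   0,  -8]]
Now row reduce the product.
R2 ← R2 − R1: [0, 0, 0, 0]
R3 ← R3 − (2)·R1: [0, 0, 0, 0]
1 nonzero row, so rank(AB) = 1.

1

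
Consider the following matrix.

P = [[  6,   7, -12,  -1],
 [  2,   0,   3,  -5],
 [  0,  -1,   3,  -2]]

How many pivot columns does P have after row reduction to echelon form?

2

Row reduce to echelon form.
R2 ← R2 − (1/3)·R1: [0, -7/3, 7, -14/3]
R3 ← R3 − (3/7)·R2: [0, 0, 0, 0]
Echelon form has 2 nonzero rows, so rank(P) = 2.
Each nonzero row contributes one pivot column: 2 pivot columns.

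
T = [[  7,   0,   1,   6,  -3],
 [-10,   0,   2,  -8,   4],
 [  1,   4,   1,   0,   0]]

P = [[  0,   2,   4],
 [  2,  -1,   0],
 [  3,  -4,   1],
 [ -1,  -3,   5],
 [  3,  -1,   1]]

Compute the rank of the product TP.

3

First compute TP:
[[-12,  -5,  56],
 [ 26,  -8, -74],
 [ 11,  -6,   5]]
Now row reduce the product.
R2 ← R2 + (13/6)·R1: [0, -113/6, 142/3]
R3 ← R3 + (11/12)·R1: [0, -127/12, 169/3]
R3 ← R3 − (127/226)·R2: [0, 0, 3360/113]
3 nonzero rows, so rank(TP) = 3.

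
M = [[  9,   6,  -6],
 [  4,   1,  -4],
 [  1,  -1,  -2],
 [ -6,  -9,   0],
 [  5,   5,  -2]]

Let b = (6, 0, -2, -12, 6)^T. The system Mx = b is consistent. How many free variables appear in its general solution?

Row reduce the augmented matrix [M | b].
R2 ← R2 − (4/9)·R1: [0, -5/3, -4/3, -8/3]
R3 ← R3 − (1/9)·R1: [0, -5/3, -4/3, -8/3]
R4 ← R4 + (2/3)·R1: [0, -5, -4, -8]
R5 ← R5 − (5/9)·R1: [0, 5/3, 4/3, 8/3]
R3 ← R3 − R2: [0, 0, 0, 0]
R4 ← R4 − (3)·R2: [0, 0, 0, 0]
R5 ← R5 + R2: [0, 0, 0, 0]
The echelon form has 2 nonzero rows, and every pivot lies in the first 3 columns, so rank(M) = rank([M|b]) = 2.
The system is consistent.
Free variables = (unknowns) − (rank) = 3 − 2 = 1.

1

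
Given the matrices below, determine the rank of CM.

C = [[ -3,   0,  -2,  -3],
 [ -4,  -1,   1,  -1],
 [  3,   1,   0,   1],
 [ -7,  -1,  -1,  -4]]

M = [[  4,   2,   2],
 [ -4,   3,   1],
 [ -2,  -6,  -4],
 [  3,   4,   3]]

2

First compute CM:
[[-17,  -6,  -7],
 [-17, -21, -16],
 [ 11,  13,  10],
 [-34, -27, -23]]
Now row reduce the product.
R2 ← R2 − R1: [0, -15, -9]
R3 ← R3 + (11/17)·R1: [0, 155/17, 93/17]
R4 ← R4 − (2)·R1: [0, -15, -9]
R3 ← R3 + (31/51)·R2: [0, 0, 0]
R4 ← R4 − R2: [0, 0, 0]
2 nonzero rows, so rank(CM) = 2.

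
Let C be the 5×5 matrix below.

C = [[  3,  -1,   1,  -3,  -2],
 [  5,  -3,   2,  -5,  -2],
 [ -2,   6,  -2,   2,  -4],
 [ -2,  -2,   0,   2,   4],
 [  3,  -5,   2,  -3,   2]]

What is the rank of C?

2

Row reduce to echelon form.
R2 ← R2 − (5/3)·R1: [0, -4/3, 1/3, 0, 4/3]
R3 ← R3 + (2/3)·R1: [0, 16/3, -4/3, 0, -16/3]
R4 ← R4 + (2/3)·R1: [0, -8/3, 2/3, 0, 8/3]
R5 ← R5 − R1: [0, -4, 1, 0, 4]
R3 ← R3 + (4)·R2: [0, 0, 0, 0, 0]
R4 ← R4 − (2)·R2: [0, 0, 0, 0, 0]
R5 ← R5 − (3)·R2: [0, 0, 0, 0, 0]
Echelon form has 2 nonzero rows, so rank(C) = 2.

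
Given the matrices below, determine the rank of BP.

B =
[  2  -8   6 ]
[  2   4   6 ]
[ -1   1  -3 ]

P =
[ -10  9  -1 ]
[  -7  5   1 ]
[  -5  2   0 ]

First compute BP:
[[  6, -10, -10],
 [-78,  50,   2],
 [ 18, -10,   2]]
Now row reduce the product.
R2 ← R2 + (13)·R1: [0, -80, -128]
R3 ← R3 − (3)·R1: [0, 20, 32]
R3 ← R3 + (1/4)·R2: [0, 0, 0]
2 nonzero rows, so rank(BP) = 2.

2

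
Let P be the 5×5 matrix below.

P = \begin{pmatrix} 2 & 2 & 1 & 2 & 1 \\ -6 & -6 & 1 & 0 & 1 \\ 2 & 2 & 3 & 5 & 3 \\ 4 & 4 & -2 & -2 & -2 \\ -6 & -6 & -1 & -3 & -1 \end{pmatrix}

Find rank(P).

Row reduce to echelon form.
R2 ← R2 + (3)·R1: [0, 0, 4, 6, 4]
R3 ← R3 − R1: [0, 0, 2, 3, 2]
R4 ← R4 − (2)·R1: [0, 0, -4, -6, -4]
R5 ← R5 + (3)·R1: [0, 0, 2, 3, 2]
R3 ← R3 − (1/2)·R2: [0, 0, 0, 0, 0]
R4 ← R4 + R2: [0, 0, 0, 0, 0]
R5 ← R5 − (1/2)·R2: [0, 0, 0, 0, 0]
Echelon form has 2 nonzero rows, so rank(P) = 2.

2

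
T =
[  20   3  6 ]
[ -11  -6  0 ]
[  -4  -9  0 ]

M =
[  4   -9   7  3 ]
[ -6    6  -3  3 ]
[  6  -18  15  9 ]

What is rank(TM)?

First compute TM:
[[ 98, -270, 221, 123],
 [ -8,  63, -59, -51],
 [ 38, -18,  -1, -39]]
Now row reduce the product.
R2 ← R2 + (4/49)·R1: [0, 2007/49, -2007/49, -2007/49]
R3 ← R3 − (19/49)·R1: [0, 4248/49, -4248/49, -4248/49]
R3 ← R3 − (472/223)·R2: [0, 0, 0, 0]
2 nonzero rows, so rank(TM) = 2.

2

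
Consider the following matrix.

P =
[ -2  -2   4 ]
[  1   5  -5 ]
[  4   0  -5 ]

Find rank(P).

2

Row reduce to echelon form.
R2 ← R2 + (1/2)·R1: [0, 4, -3]
R3 ← R3 + (2)·R1: [0, -4, 3]
R3 ← R3 + R2: [0, 0, 0]
Echelon form has 2 nonzero rows, so rank(P) = 2.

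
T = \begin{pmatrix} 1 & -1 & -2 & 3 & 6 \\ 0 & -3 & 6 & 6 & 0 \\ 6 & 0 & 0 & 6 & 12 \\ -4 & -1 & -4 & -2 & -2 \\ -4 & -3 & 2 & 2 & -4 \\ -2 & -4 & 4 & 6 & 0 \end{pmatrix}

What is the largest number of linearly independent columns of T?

3

Row reduce to echelon form.
R3 ← R3 − (6)·R1: [0, 6, 12, -12, -24]
R4 ← R4 + (4)·R1: [0, -5, -12, 10, 22]
R5 ← R5 + (4)·R1: [0, -7, -6, 14, 20]
R6 ← R6 + (2)·R1: [0, -6, 0, 12, 12]
R3 ← R3 + (2)·R2: [0, 0, 24, 0, -24]
R4 ← R4 − (5/3)·R2: [0, 0, -22, 0, 22]
R5 ← R5 − (7/3)·R2: [0, 0, -20, 0, 20]
R6 ← R6 − (2)·R2: [0, 0, -12, 0, 12]
R4 ← R4 + (11/12)·R3: [0, 0, 0, 0, 0]
R5 ← R5 + (5/6)·R3: [0, 0, 0, 0, 0]
R6 ← R6 + (1/2)·R3: [0, 0, 0, 0, 0]
Echelon form has 3 nonzero rows, so rank(T) = 3.
The rank gives the maximum number of linearly independent columns: 3.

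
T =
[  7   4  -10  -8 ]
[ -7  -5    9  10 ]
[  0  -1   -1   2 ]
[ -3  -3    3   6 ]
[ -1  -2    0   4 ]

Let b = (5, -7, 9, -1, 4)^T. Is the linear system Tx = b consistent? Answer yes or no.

Row reduce the augmented matrix [T | b].
R2 ← R2 + R1: [0, -1, -1, 2, -2]
R4 ← R4 + (3/7)·R1: [0, -9/7, -9/7, 18/7, 8/7]
R5 ← R5 + (1/7)·R1: [0, -10/7, -10/7, 20/7, 33/7]
R3 ← R3 − R2: [0, 0, 0, 0, 11]
R4 ← R4 − (9/7)·R2: [0, 0, 0, 0, 26/7]
R5 ← R5 − (10/7)·R2: [0, 0, 0, 0, 53/7]
R4 ← R4 − (26/77)·R3: [0, 0, 0, 0, 0]
R5 ← R5 − (53/77)·R3: [0, 0, 0, 0, 0]
The echelon form has 3 nonzero rows; the last pivot sits in the augmented column, so rank(T) = 2 but rank([T|b]) = 3.
Since the ranks differ, the system is inconsistent.

no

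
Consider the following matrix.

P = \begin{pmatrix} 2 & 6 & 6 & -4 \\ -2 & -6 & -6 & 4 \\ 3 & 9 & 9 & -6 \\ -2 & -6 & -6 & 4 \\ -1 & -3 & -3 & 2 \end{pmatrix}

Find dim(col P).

Row reduce to echelon form.
R2 ← R2 + R1: [0, 0, 0, 0]
R3 ← R3 − (3/2)·R1: [0, 0, 0, 0]
R4 ← R4 + R1: [0, 0, 0, 0]
R5 ← R5 + (1/2)·R1: [0, 0, 0, 0]
Echelon form has 1 nonzero row, so rank(P) = 1.
The column space has dimension equal to the rank: 1.

1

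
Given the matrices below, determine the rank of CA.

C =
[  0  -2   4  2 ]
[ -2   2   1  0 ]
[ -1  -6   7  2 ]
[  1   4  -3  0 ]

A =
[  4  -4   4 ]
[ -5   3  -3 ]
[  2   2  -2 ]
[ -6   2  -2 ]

2

First compute CA:
[[  6,   6,  -6],
 [-16,  16, -16],
 [ 28,   4,  -4],
 [-22,   2,  -2]]
Now row reduce the product.
R2 ← R2 + (8/3)·R1: [0, 32, -32]
R3 ← R3 − (14/3)·R1: [0, -24, 24]
R4 ← R4 + (11/3)·R1: [0, 24, -24]
R3 ← R3 + (3/4)·R2: [0, 0, 0]
R4 ← R4 − (3/4)·R2: [0, 0, 0]
2 nonzero rows, so rank(CA) = 2.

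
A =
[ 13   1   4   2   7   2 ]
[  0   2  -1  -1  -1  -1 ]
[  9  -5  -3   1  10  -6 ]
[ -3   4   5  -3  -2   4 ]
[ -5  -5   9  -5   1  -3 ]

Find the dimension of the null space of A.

1

Row reduce to echelon form.
R3 ← R3 − (9/13)·R1: [0, -74/13, -75/13, -5/13, 67/13, -96/13]
R4 ← R4 + (3/13)·R1: [0, 55/13, 77/13, -33/13, -5/13, 58/13]
R5 ← R5 + (5/13)·R1: [0, -60/13, 137/13, -55/13, 48/13, -29/13]
R3 ← R3 + (37/13)·R2: [0, 0, -112/13, -42/13, 30/13, -133/13]
R4 ← R4 − (55/26)·R2: [0, 0, 209/26, -11/26, 45/26, 171/26]
R5 ← R5 + (30/13)·R2: [0, 0, 107/13, -85/13, 18/13, -59/13]
R4 ← R4 + (209/224)·R3: [0, 0, 0, -55/16, 435/112, -95/32]
R5 ← R5 + (107/112)·R3: [0, 0, 0, -77/8, 201/56, -229/16]
R5 ← R5 − (14/5)·R4: [0, 0, 0, 0, -51/7, -6]
5 nonzero rows, so rank(A) = 5.
A has 6 columns; by rank–nullity, nullity = 6 − 5 = 1.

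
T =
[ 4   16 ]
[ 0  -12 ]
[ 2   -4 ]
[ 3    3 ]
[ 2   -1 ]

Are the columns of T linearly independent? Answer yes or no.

yes

Row reduce T to echelon form.
R3 ← R3 − (1/2)·R1: [0, -12]
R4 ← R4 − (3/4)·R1: [0, -9]
R5 ← R5 − (1/2)·R1: [0, -9]
R3 ← R3 − R2: [0, 0]
R4 ← R4 − (3/4)·R2: [0, 0]
R5 ← R5 − (3/4)·R2: [0, 0]
2 pivots among 2 columns.
Every column is a pivot column, so the columns are linearly independent.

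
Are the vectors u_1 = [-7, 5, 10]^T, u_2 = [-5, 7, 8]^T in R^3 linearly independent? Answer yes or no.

Form the matrix with these vectors as rows and row reduce.
R2 ← R2 − (5/7)·R1: [0, 24/7, 6/7]
2 nonzero rows, so the 2 vectors span a space of dimension 2.
Since 2 = 2, the vectors are linearly independent.

yes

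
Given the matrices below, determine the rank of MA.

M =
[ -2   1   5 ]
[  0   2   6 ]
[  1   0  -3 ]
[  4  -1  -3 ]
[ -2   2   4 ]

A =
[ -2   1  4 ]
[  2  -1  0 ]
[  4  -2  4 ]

2

First compute MA:
[[ 26, -13,  12],
 [ 28, -14,  24],
 [-14,   7,  -8],
 [-22,  11,   4],
 [ 24, -12,   8]]
Now row reduce the product.
R2 ← R2 − (14/13)·R1: [0, 0, 144/13]
R3 ← R3 + (7/13)·R1: [0, 0, -20/13]
R4 ← R4 + (11/13)·R1: [0, 0, 184/13]
R5 ← R5 − (12/13)·R1: [0, 0, -40/13]
R3 ← R3 + (5/36)·R2: [0, 0, 0]
R4 ← R4 − (23/18)·R2: [0, 0, 0]
R5 ← R5 + (5/18)·R2: [0, 0, 0]
2 nonzero rows, so rank(MA) = 2.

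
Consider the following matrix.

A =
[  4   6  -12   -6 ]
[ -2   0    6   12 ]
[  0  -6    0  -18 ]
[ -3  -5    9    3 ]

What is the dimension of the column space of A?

Row reduce to echelon form.
R2 ← R2 + (1/2)·R1: [0, 3, 0, 9]
R4 ← R4 + (3/4)·R1: [0, -1/2, 0, -3/2]
R3 ← R3 + (2)·R2: [0, 0, 0, 0]
R4 ← R4 + (1/6)·R2: [0, 0, 0, 0]
Echelon form has 2 nonzero rows, so rank(A) = 2.
The column space has dimension equal to the rank: 2.

2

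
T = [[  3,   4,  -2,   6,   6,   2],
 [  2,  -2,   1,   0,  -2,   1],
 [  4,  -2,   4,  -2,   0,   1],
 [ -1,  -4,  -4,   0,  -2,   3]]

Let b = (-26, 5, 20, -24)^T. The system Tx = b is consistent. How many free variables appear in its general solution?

Row reduce the augmented matrix [T | b].
R2 ← R2 − (2/3)·R1: [0, -14/3, 7/3, -4, -6, -1/3, 67/3]
R3 ← R3 − (4/3)·R1: [0, -22/3, 20/3, -10, -8, -5/3, 164/3]
R4 ← R4 + (1/3)·R1: [0, -8/3, -14/3, 2, 0, 11/3, -98/3]
R3 ← R3 − (11/7)·R2: [0, 0, 3, -26/7, 10/7, -8/7, 137/7]
R4 ← R4 − (4/7)·R2: [0, 0, -6, 30/7, 24/7, 27/7, -318/7]
R4 ← R4 + (2)·R3: [0, 0, 0, -22/7, 44/7, 11/7, -44/7]
The echelon form has 4 nonzero rows, and every pivot lies in the first 6 columns, so rank(T) = rank([T|b]) = 4.
The system is consistent.
Free variables = (unknowns) − (rank) = 6 − 4 = 2.

2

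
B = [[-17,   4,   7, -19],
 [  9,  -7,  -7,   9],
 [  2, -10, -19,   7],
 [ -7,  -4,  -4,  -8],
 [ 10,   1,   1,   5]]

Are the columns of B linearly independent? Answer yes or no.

yes

Row reduce B to echelon form.
R2 ← R2 + (9/17)·R1: [0, -83/17, -56/17, -18/17]
R3 ← R3 + (2/17)·R1: [0, -162/17, -309/17, 81/17]
R4 ← R4 − (7/17)·R1: [0, -96/17, -117/17, -3/17]
R5 ← R5 + (10/17)·R1: [0, 57/17, 87/17, -105/17]
R3 ← R3 − (162/83)·R2: [0, 0, -975/83, 567/83]
R4 ← R4 − (96/83)·R2: [0, 0, -255/83, 87/83]
R5 ← R5 + (57/83)·R2: [0, 0, 237/83, -573/83]
R4 ← R4 − (17/65)·R3: [0, 0, 0, -48/65]
R5 ← R5 + (79/325)·R3: [0, 0, 0, -1704/325]
R5 ← R5 − (71/10)·R4: [0, 0, 0, 0]
4 pivots among 4 columns.
Every column is a pivot column, so the columns are linearly independent.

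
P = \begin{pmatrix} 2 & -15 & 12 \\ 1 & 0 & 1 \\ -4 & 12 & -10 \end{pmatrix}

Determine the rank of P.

3

Row reduce to echelon form.
R2 ← R2 − (1/2)·R1: [0, 15/2, -5]
R3 ← R3 + (2)·R1: [0, -18, 14]
R3 ← R3 + (12/5)·R2: [0, 0, 2]
Echelon form has 3 nonzero rows, so rank(P) = 3.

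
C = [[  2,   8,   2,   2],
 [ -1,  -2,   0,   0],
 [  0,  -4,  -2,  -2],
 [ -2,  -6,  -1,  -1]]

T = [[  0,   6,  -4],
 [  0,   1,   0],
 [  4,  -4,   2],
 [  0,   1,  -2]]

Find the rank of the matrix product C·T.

First compute CT:
[[  8,  14,  -8],
 [  0,  -8,   4],
 [ -8,   2,   0],
 [ -4, -15,   8]]
Now row reduce the product.
R3 ← R3 + R1: [0, 16, -8]
R4 ← R4 + (1/2)·R1: [0, -8, 4]
R3 ← R3 + (2)·R2: [0, 0, 0]
R4 ← R4 − R2: [0, 0, 0]
2 nonzero rows, so rank(CT) = 2.

2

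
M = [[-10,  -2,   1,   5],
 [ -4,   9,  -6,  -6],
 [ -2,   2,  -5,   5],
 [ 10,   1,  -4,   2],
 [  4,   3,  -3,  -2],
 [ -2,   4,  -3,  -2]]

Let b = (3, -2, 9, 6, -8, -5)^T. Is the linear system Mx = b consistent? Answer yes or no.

no

Row reduce the augmented matrix [M | b].
R2 ← R2 − (2/5)·R1: [0, 49/5, -32/5, -8, -16/5]
R3 ← R3 − (1/5)·R1: [0, 12/5, -26/5, 4, 42/5]
R4 ← R4 + R1: [0, -1, -3, 7, 9]
R5 ← R5 + (2/5)·R1: [0, 11/5, -13/5, 0, -34/5]
R6 ← R6 − (1/5)·R1: [0, 22/5, -16/5, -3, -28/5]
R3 ← R3 − (12/49)·R2: [0, 0, -178/49, 292/49, 450/49]
R4 ← R4 + (5/49)·R2: [0, 0, -179/49, 303/49, 425/49]
R5 ← R5 − (11/49)·R2: [0, 0, -57/49, 88/49, -298/49]
R6 ← R6 − (22/49)·R2: [0, 0, -16/49, 29/49, -204/49]
R4 ← R4 − (179/178)·R3: [0, 0, 0, 17/89, -50/89]
R5 ← R5 − (57/178)·R3: [0, 0, 0, -10/89, -803/89]
R6 ← R6 − (8/89)·R3: [0, 0, 0, 5/89, -444/89]
R5 ← R5 + (10/17)·R4: [0, 0, 0, 0, -159/17]
R6 ← R6 − (5/17)·R4: [0, 0, 0, 0, -82/17]
R6 ← R6 − (82/159)·R5: [0, 0, 0, 0, 0]
The echelon form has 5 nonzero rows; the last pivot sits in the augmented column, so rank(M) = 4 but rank([M|b]) = 5.
Since the ranks differ, the system is inconsistent.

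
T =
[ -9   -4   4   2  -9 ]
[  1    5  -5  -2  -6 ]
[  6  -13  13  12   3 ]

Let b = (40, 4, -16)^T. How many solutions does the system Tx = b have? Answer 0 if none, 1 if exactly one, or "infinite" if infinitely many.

infinite

Row reduce the augmented matrix [T | b].
R2 ← R2 + (1/9)·R1: [0, 41/9, -41/9, -16/9, -7, 76/9]
R3 ← R3 + (2/3)·R1: [0, -47/3, 47/3, 40/3, -3, 32/3]
R3 ← R3 + (141/41)·R2: [0, 0, 0, 296/41, -1110/41, 1628/41]
The echelon form has 3 nonzero rows, and every pivot lies in the first 5 columns, so rank(T) = rank([T|b]) = 3.
The system is consistent.
rank = 3 < 5 unknowns, so there are infinitely many solutions.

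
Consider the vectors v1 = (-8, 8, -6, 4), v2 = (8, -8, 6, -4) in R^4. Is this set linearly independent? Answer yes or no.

Form the matrix with these vectors as rows and row reduce.
R2 ← R2 + R1: [0, 0, 0, 0]
1 nonzero row, so the 2 vectors span a space of dimension 1.
Since 1 < 2, the vectors are linearly dependent.

no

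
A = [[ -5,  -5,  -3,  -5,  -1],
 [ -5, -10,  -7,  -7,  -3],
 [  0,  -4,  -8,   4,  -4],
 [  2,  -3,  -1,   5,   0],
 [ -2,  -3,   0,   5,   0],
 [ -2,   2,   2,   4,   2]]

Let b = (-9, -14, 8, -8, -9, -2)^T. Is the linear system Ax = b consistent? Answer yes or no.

yes

Row reduce the augmented matrix [A | b].
R2 ← R2 − R1: [0, -5, -4, -2, -2, -5]
R4 ← R4 + (2/5)·R1: [0, -5, -11/5, 3, -2/5, -58/5]
R5 ← R5 − (2/5)·R1: [0, -1, 6/5, 7, 2/5, -27/5]
R6 ← R6 − (2/5)·R1: [0, 4, 16/5, 6, 12/5, 8/5]
R3 ← R3 − (4/5)·R2: [0, 0, -24/5, 28/5, -12/5, 12]
R4 ← R4 − R2: [0, 0, 9/5, 5, 8/5, -33/5]
R5 ← R5 − (1/5)·R2: [0, 0, 2, 37/5, 4/5, -22/5]
R6 ← R6 + (4/5)·R2: [0, 0, 0, 22/5, 4/5, -12/5]
R4 ← R4 + (3/8)·R3: [0, 0, 0, 71/10, 7/10, -21/10]
R5 ← R5 + (5/12)·R3: [0, 0, 0, 146/15, -1/5, 3/5]
R5 ← R5 − (292/213)·R4: [0, 0, 0, 0, -247/213, 247/71]
R6 ← R6 − (44/71)·R4: [0, 0, 0, 0, 26/71, -78/71]
R6 ← R6 + (6/19)·R5: [0, 0, 0, 0, 0, 0]
The echelon form has 5 nonzero rows, and every pivot lies in the first 5 columns, so rank(A) = rank([A|b]) = 5.
The system is consistent.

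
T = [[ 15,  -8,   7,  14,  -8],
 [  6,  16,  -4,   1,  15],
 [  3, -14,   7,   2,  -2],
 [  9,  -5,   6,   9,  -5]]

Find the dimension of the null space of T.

Row reduce to echelon form.
R2 ← R2 − (2/5)·R1: [0, 96/5, -34/5, -23/5, 91/5]
R3 ← R3 − (1/5)·R1: [0, -62/5, 28/5, -4/5, -2/5]
R4 ← R4 − (3/5)·R1: [0, -1/5, 9/5, 3/5, -1/5]
R3 ← R3 + (31/48)·R2: [0, 0, 29/24, -181/48, 545/48]
R4 ← R4 + (1/96)·R2: [0, 0, 83/48, 53/96, -1/96]
R4 ← R4 − (83/58)·R3: [0, 0, 0, 345/58, -943/58]
4 nonzero rows, so rank(T) = 4.
T has 5 columns; by rank–nullity, nullity = 5 − 4 = 1.

1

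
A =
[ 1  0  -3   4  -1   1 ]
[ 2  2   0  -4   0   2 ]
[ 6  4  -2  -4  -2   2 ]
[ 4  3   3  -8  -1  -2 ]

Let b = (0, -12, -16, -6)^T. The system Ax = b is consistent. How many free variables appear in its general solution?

3

Row reduce the augmented matrix [A | b].
R2 ← R2 − (2)·R1: [0, 2, 6, -12, 2, 0, -12]
R3 ← R3 − (6)·R1: [0, 4, 16, -28, 4, -4, -16]
R4 ← R4 − (4)·R1: [0, 3, 15, -24, 3, -6, -6]
R3 ← R3 − (2)·R2: [0, 0, 4, -4, 0, -4, 8]
R4 ← R4 − (3/2)·R2: [0, 0, 6, -6, 0, -6, 12]
R4 ← R4 − (3/2)·R3: [0, 0, 0, 0, 0, 0, 0]
The echelon form has 3 nonzero rows, and every pivot lies in the first 6 columns, so rank(A) = rank([A|b]) = 3.
The system is consistent.
Free variables = (unknowns) − (rank) = 6 − 3 = 3.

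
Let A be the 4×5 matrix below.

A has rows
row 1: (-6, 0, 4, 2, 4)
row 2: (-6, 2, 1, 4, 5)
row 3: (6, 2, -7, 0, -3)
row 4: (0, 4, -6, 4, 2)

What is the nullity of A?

3

Row reduce to echelon form.
R2 ← R2 − R1: [0, 2, -3, 2, 1]
R3 ← R3 + R1: [0, 2, -3, 2, 1]
R3 ← R3 − R2: [0, 0, 0, 0, 0]
R4 ← R4 − (2)·R2: [0, 0, 0, 0, 0]
2 nonzero rows, so rank(A) = 2.
A has 5 columns; by rank–nullity, nullity = 5 − 2 = 3.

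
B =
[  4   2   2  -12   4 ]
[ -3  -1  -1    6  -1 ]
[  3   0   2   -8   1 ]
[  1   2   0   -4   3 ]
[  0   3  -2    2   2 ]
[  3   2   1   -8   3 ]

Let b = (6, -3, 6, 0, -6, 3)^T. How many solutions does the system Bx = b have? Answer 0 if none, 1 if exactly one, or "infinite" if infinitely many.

Row reduce the augmented matrix [B | b].
R2 ← R2 + (3/4)·R1: [0, 1/2, 1/2, -3, 2, 3/2]
R3 ← R3 − (3/4)·R1: [0, -3/2, 1/2, 1, -2, 3/2]
R4 ← R4 − (1/4)·R1: [0, 3/2, -1/2, -1, 2, -3/2]
R6 ← R6 − (3/4)·R1: [0, 1/2, -1/2, 1, 0, -3/2]
R3 ← R3 + (3)·R2: [0, 0, 2, -8, 4, 6]
R4 ← R4 − (3)·R2: [0, 0, -2, 8, -4, -6]
R5 ← R5 − (6)·R2: [0, 0, -5, 20, -10, -15]
R6 ← R6 − R2: [0, 0, -1, 4, -2, -3]
R4 ← R4 + R3: [0, 0, 0, 0, 0, 0]
R5 ← R5 + (5/2)·R3: [0, 0, 0, 0, 0, 0]
R6 ← R6 + (1/2)·R3: [0, 0, 0, 0, 0, 0]
The echelon form has 3 nonzero rows, and every pivot lies in the first 5 columns, so rank(B) = rank([B|b]) = 3.
The system is consistent.
rank = 3 < 5 unknowns, so there are infinitely many solutions.

infinite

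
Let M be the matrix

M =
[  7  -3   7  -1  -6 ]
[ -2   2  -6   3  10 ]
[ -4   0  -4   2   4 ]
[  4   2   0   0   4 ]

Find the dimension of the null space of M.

Row reduce to echelon form.
R2 ← R2 + (2/7)·R1: [0, 8/7, -4, 19/7, 58/7]
R3 ← R3 + (4/7)·R1: [0, -12/7, 0, 10/7, 4/7]
R4 ← R4 − (4/7)·R1: [0, 26/7, -4, 4/7, 52/7]
R3 ← R3 + (3/2)·R2: [0, 0, -6, 11/2, 13]
R4 ← R4 − (13/4)·R2: [0, 0, 9, -33/4, -39/2]
R4 ← R4 + (3/2)·R3: [0, 0, 0, 0, 0]
3 nonzero rows, so rank(M) = 3.
M has 5 columns; by rank–nullity, nullity = 5 − 3 = 2.

2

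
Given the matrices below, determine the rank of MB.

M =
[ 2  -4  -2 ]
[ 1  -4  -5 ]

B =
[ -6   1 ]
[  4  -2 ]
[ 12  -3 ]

2

First compute MB:
[[-52,  16],
 [-82,  24]]
Now row reduce the product.
R2 ← R2 − (41/26)·R1: [0, -16/13]
2 nonzero rows, so rank(MB) = 2.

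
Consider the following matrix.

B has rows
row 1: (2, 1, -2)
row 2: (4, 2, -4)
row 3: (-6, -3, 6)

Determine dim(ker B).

Row reduce to echelon form.
R2 ← R2 − (2)·R1: [0, 0, 0]
R3 ← R3 + (3)·R1: [0, 0, 0]
1 nonzero row, so rank(B) = 1.
B has 3 columns; by rank–nullity, nullity = 3 − 1 = 2.

2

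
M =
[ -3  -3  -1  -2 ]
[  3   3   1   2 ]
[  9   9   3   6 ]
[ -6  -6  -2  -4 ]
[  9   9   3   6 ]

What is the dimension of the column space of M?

Row reduce to echelon form.
R2 ← R2 + R1: [0, 0, 0, 0]
R3 ← R3 + (3)·R1: [0, 0, 0, 0]
R4 ← R4 − (2)·R1: [0, 0, 0, 0]
R5 ← R5 + (3)·R1: [0, 0, 0, 0]
Echelon form has 1 nonzero row, so rank(M) = 1.
The column space has dimension equal to the rank: 1.

1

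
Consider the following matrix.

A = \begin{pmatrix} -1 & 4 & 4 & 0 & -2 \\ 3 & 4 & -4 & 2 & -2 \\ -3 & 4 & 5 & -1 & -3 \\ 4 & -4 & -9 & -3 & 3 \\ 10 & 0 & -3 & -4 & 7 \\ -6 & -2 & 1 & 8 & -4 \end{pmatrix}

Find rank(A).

Row reduce to echelon form.
R2 ← R2 + (3)·R1: [0, 16, 8, 2, -8]
R3 ← R3 − (3)·R1: [0, -8, -7, -1, 3]
R4 ← R4 + (4)·R1: [0, 12, 7, -3, -5]
R5 ← R5 + (10)·R1: [0, 40, 37, -4, -13]
R6 ← R6 − (6)·R1: [0, -26, -23, 8, 8]
R3 ← R3 + (1/2)·R2: [0, 0, -3, 0, -1]
R4 ← R4 − (3/4)·R2: [0, 0, 1, -9/2, 1]
R5 ← R5 − (5/2)·R2: [0, 0, 17, -9, 7]
R6 ← R6 + (13/8)·R2: [0, 0, -10, 45/4, -5]
R4 ← R4 + (1/3)·R3: [0, 0, 0, -9/2, 2/3]
R5 ← R5 + (17/3)·R3: [0, 0, 0, -9, 4/3]
R6 ← R6 − (10/3)·R3: [0, 0, 0, 45/4, -5/3]
R5 ← R5 − (2)·R4: [0, 0, 0, 0, 0]
R6 ← R6 + (5/2)·R4: [0, 0, 0, 0, 0]
Echelon form has 4 nonzero rows, so rank(A) = 4.

4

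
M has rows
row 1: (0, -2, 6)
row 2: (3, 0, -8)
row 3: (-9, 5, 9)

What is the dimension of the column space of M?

Row reduce to echelon form.
Swap R1 ↔ R2
R3 ← R3 + (3)·R1: [0, 5, -15]
R3 ← R3 + (5/2)·R2: [0, 0, 0]
Echelon form has 2 nonzero rows, so rank(M) = 2.
The column space has dimension equal to the rank: 2.

2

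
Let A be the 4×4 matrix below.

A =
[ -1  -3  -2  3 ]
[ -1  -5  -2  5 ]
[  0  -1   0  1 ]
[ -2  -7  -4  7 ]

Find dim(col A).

2

Row reduce to echelon form.
R2 ← R2 − R1: [0, -2, 0, 2]
R4 ← R4 − (2)·R1: [0, -1, 0, 1]
R3 ← R3 − (1/2)·R2: [0, 0, 0, 0]
R4 ← R4 − (1/2)·R2: [0, 0, 0, 0]
Echelon form has 2 nonzero rows, so rank(A) = 2.
The column space has dimension equal to the rank: 2.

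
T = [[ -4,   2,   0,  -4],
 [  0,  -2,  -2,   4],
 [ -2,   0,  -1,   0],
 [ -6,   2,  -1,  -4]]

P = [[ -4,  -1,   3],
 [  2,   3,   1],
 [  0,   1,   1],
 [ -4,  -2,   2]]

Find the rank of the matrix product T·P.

2

First compute TP:
[[ 36,  18, -18],
 [-20, -16,   4],
 [  8,   1,  -7],
 [ 44,  19, -25]]
Now row reduce the product.
R2 ← R2 + (5/9)·R1: [0, -6, -6]
R3 ← R3 − (2/9)·R1: [0, -3, -3]
R4 ← R4 − (11/9)·R1: [0, -3, -3]
R3 ← R3 − (1/2)·R2: [0, 0, 0]
R4 ← R4 − (1/2)·R2: [0, 0, 0]
2 nonzero rows, so rank(TP) = 2.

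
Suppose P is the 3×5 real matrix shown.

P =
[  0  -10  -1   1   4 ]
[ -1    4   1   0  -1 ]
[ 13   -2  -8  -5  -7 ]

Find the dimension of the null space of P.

Row reduce to echelon form.
Swap R1 ↔ R2
R3 ← R3 + (13)·R1: [0, 50, 5, -5, -20]
R3 ← R3 + (5)·R2: [0, 0, 0, 0, 0]
2 nonzero rows, so rank(P) = 2.
P has 5 columns; by rank–nullity, nullity = 5 − 2 = 3.

3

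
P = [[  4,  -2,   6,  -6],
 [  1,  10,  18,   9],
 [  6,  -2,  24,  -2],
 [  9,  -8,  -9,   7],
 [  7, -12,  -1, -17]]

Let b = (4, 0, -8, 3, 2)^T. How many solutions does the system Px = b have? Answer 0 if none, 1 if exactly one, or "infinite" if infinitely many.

0

Row reduce the augmented matrix [P | b].
R2 ← R2 − (1/4)·R1: [0, 21/2, 33/2, 21/2, -1]
R3 ← R3 − (3/2)·R1: [0, 1, 15, 7, -14]
R4 ← R4 − (9/4)·R1: [0, -7/2, -45/2, 41/2, -6]
R5 ← R5 − (7/4)·R1: [0, -17/2, -23/2, -13/2, -5]
R3 ← R3 − (2/21)·R2: [0, 0, 94/7, 6, -292/21]
R4 ← R4 + (1/3)·R2: [0, 0, -17, 24, -19/3]
R5 ← R5 + (17/21)·R2: [0, 0, 13/7, 2, -122/21]
R4 ← R4 + (119/94)·R3: [0, 0, 0, 1485/47, -1125/47]
R5 ← R5 − (13/94)·R3: [0, 0, 0, 55/47, -548/141]
R5 ← R5 − (1/27)·R4: [0, 0, 0, 0, -3]
The echelon form has 5 nonzero rows; the last pivot sits in the augmented column, so rank(P) = 4 but rank([P|b]) = 5.
Since the ranks differ, the system is inconsistent.
It has no solutions.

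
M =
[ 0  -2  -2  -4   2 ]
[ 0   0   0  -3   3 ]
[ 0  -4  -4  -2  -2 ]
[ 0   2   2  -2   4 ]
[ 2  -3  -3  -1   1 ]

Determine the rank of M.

3

Row reduce to echelon form.
Swap R1 ↔ R5
Swap R2 ↔ R3
R4 ← R4 + (1/2)·R2: [0, 0, 0, -3, 3]
R5 ← R5 − (1/2)·R2: [0, 0, 0, -3, 3]
R4 ← R4 − R3: [0, 0, 0, 0, 0]
R5 ← R5 − R3: [0, 0, 0, 0, 0]
Echelon form has 3 nonzero rows, so rank(M) = 3.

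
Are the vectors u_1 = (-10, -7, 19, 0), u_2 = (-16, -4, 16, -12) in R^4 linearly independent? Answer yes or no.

Form the matrix with these vectors as rows and row reduce.
R2 ← R2 − (8/5)·R1: [0, 36/5, -72/5, -12]
2 nonzero rows, so the 2 vectors span a space of dimension 2.
Since 2 = 2, the vectors are linearly independent.

yes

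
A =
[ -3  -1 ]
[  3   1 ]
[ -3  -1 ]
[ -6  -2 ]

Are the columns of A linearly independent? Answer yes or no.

Row reduce A to echelon form.
R2 ← R2 + R1: [0, 0]
R3 ← R3 − R1: [0, 0]
R4 ← R4 − (2)·R1: [0, 0]
1 pivot among 2 columns.
Only 1 < 2 pivot columns, so the columns are linearly dependent.

no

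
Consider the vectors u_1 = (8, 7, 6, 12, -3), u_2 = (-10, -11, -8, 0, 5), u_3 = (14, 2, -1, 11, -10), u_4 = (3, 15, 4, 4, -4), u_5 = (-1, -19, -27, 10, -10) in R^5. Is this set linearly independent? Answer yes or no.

Form the matrix with these vectors as rows and row reduce.
R2 ← R2 + (5/4)·R1: [0, -9/4, -1/2, 15, 5/4]
R3 ← R3 − (7/4)·R1: [0, -41/4, -23/2, -10, -19/4]
R4 ← R4 − (3/8)·R1: [0, 99/8, 7/4, -1/2, -23/8]
R5 ← R5 + (1/8)·R1: [0, -145/8, -105/4, 23/2, -83/8]
R3 ← R3 − (41/9)·R2: [0, 0, -83/9, -235/3, -94/9]
R4 ← R4 + (11/2)·R2: [0, 0, -1, 82, 4]
R5 ← R5 − (145/18)·R2: [0, 0, -200/9, -328/3, -184/9]
R4 ← R4 − (9/83)·R3: [0, 0, 0, 7511/83, 426/83]
R5 ← R5 − (200/83)·R3: [0, 0, 0, 6592/83, 392/83]
R5 ← R5 − (6592/7511)·R4: [0, 0, 0, 0, 1640/7511]
5 nonzero rows, so the 5 vectors span a space of dimension 5.
Since 5 = 5, the vectors are linearly independent.

yes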